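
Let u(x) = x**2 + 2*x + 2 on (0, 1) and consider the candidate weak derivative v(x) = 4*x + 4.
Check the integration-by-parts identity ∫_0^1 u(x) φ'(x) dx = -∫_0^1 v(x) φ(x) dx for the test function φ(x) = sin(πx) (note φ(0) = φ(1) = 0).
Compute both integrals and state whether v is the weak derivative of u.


LHS = -6/π, RHS = -12/π. No, v is not the weak derivative of u.

u(x) = x**2 + 2*x + 2, classical derivative u'(x) = 2*x + 2.
φ(x) = sin(πx), so φ'(x) = π*cos(π*x).
Note φ(0) = φ(1) = 0, so the boundary term u·φ vanishes.
LHS = ∫_0^1 u(x) φ'(x) dx = ∫_0^1 (π*x^2*cos(π*x) + 2*π*x*cos(π*x) + 2*π*cos(π*x)) dx. Term by term:
  ∫_0^1 2*π*cos(π*x) dx = 0;  ∫_0^1 π*x^2*cos(π*x) dx = -2/π;  ∫_0^1 2*π*x*cos(π*x) dx = -4/π.
Sum: 0 − 2/π − 4/π = -6/π.
So LHS = -6/π.
∫_0^1 v(x) φ(x) dx = ∫_0^1 (4*x*sin(π*x) + 4*sin(π*x)) dx. Term by term:
  ∫_0^1 4*sin(π*x) dx = 8/π;  ∫_0^1 4*x*sin(π*x) dx = 4/π.
Sum: 8/π + 4/π = 12/π.
So RHS = -∫_0^1 v(x) φ(x) dx = -12/π.
LHS − RHS = 6/π ≠ 0, so the identity fails.
(For a valid weak derivative the identity must hold for EVERY test function, in particular this one. The failure shows v is NOT the weak derivative of u.)
Correct weak derivative would be u'(x) = 2*x + 2.


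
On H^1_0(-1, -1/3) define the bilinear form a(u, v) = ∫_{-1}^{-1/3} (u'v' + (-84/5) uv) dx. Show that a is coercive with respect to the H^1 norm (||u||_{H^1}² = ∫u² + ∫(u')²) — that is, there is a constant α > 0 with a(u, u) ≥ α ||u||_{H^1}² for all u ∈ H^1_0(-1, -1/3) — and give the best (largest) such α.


α = 3*(-112 + 15*π^2)/(5*(4 + 9*π^2))

Coercivity of a(·,·) on H^1_0(-1, -1/3) means a(u, u) ≥ α ||u||_{H^1}² for every u ∈ H^1_0.
The interval has length L = 2/3, and Poincaré/coercivity depend only on L. Here a(u, u) = ∫(u')² + (-84/5)·∫u².
Here c = -84/5 < 0 with |c| < (π/L)² = 9*π^2/4, so coercivity still holds. The condition a(u,u) ≥ α||u||_{H^1}² reads (1−α)∫(u')² ≥ (α−c)∫u². Any admissible α is ≤ 1 (rapidly oscillating u have ∫u²/∫(u')² → 0), and α = 1 would force 0 ≥ (1−c)∫u², impossible since c < 1; so 1−α > 0. By the sharp Poincaré inequality on H^1_0 of an interval of length L, ∫(u')² ≥ (π/L)²∫u² with equality for the first sine mode sin(π(x−x₀)/L) (x₀ the left endpoint), so the inequality holds for all u iff (1−α)(π/L)² ≥ α − c, i.e. α ≤ ((π/L)² + c)/((π/L)² + 1) = (1 + c(L/π)²)/(1 + (L/π)²). (Direct route, valid since c ≤ 0: Poincaré gives c∫u² ≥ c(L/π)²∫(u')², so a(u,u) ≥ (1 + c(L/π)²)∫(u')², while ||u||_{H^1}² ≤ (1 + (L/π)²)∫(u')²; dividing yields the same α.) With (π/L)² = 9*π^2/4 and c = -84/5, the largest admissible constant is α = ((π/L)² + c)/((π/L)² + 1).
Simplifying, α = 3*(-112 + 15*π^2)/(5*(4 + 9*π^2)).


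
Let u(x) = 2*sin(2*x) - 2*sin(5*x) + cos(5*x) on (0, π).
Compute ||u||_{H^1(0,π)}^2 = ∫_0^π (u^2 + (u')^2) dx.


||u||_{H^1(0,π)}^2 = -416/21 + 75*π

u'(x) = -5*sin(5*x) + 4*cos(2*x) - 10*cos(5*x).
Expand u² and (u')² and integrate term by term on (0, π), using: for integers n ≥ 1, ∫_0^π sin²(nx) dx = ∫_0^π cos²(nx) dx = π/2; for n ≠ n', ∫_0^π sin(nx)sin(n'x) dx = ∫_0^π cos(nx)cos(n'x) dx = 0; and by product-to-sum, ∫_0^π sin(nx)cos(n'x) dx = ½∫_0^π [sin((n+n')x) + sin((n−n')x)] dx, which is 0 when n+n' is even and 2n/(n²−n'²) when n+n' is odd (it need not vanish on (0, π)).
  u² squared terms: (-2)²·∫sin(5x)² dx = 4·π/2 = 2*π;  (2)²·∫sin(2x)² dx = 4·π/2 = 2*π;  (1)²·∫cos(5x)² dx = 1·π/2 = π/2.
  u² cross terms: 2·(-2)·(2)·∫sin(5x)·sin(2x) dx = -8·(0) = 0;  2·(-2)·(1)·∫sin(5x)·cos(5x) dx = -4·(0) = 0;  2·(2)·(1)·∫sin(2x)·cos(5x) dx = 4·(-4/21) = -16/21.
  So ∫_0^π u² dx = 2*π + 2*π + π/2 + 0 + 0 − 16/21 = -16/21 + 9*π/2.
  (u')² squared terms: (-10)²·∫cos(5x)² dx = 100·π/2 = 50*π;  (-5)²·∫sin(5x)² dx = 25·π/2 = 25*π/2;  (4)²·∫cos(2x)² dx = 16·π/2 = 8*π.
  (u')² cross terms: 2·(-10)·(-5)·∫cos(5x)·sin(5x) dx = 100·(0) = 0;  2·(-10)·(4)·∫cos(5x)·cos(2x) dx = -80·(0) = 0;  2·(-5)·(4)·∫sin(5x)·cos(2x) dx = -40·(10/21) = -400/21.
  So ∫_0^π (u')² dx = 50*π + 25*π/2 + 8*π + 0 + 0 − 400/21 = -400/21 + 141*π/2.
||u||_{H^1}^2 = (-16/21 + 9*π/2) + (-400/21 + 141*π/2) = -416/21 + 75*π.


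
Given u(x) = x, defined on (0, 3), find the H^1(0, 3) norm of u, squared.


||u||_{H^1}^2 = 12

The H^1 norm (squared) on an interval (0, L) is
  ||u||_{H^1}^2 = ∫_0^L u(x)^2 dx + ∫_0^L u'(x)^2 dx.
Compute u'(x) = 1.
Then u(x)^2 = x**2 and u'(x)^2 = 1.
Integrate each monomial from 0 to 3 using ∫_0^3 c·x^n dx = c·3^(n+1)/(n+1):
  ∫_0^3 u(x)^2 dx = ∫_0^3 (x^2) dx. Term by term:
    ∫_0^3 x^2 dx = 9.
  ∫_0^3 u'(x)^2 dx = ∫_0^3 (1) dx. Term by term:
    ∫_0^3 1 dx = 3.
Adding: ||u||_{H^1}^2 = 9 + 3 = 12.


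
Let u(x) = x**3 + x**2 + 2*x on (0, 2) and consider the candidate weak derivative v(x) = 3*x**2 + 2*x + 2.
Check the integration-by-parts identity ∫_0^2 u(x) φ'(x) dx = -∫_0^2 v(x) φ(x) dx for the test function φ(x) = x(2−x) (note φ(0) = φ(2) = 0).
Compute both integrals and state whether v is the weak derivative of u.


LHS = -152/15, RHS = -152/15. Yes, v = u' weakly.

u(x) = x**3 + x**2 + 2*x, classical derivative u'(x) = 3*x**2 + 2*x + 2.
φ(x) = x(2−x), so φ'(x) = 2 - 2*x.
Note φ(0) = φ(2) = 0, so the boundary term u·φ vanishes.
LHS = ∫_0^2 u(x) φ'(x) dx = ∫_0^2 (-2*x^4 - 2*x^2 + 4*x) dx. Term by term:
  ∫_0^2 -2*x^4 dx = -64/5;  ∫_0^2 -2*x^2 dx = -16/3;  ∫_0^2 4*x dx = 8.
Sum: -64/5 − 16/3 + 8 = -152/15.
So LHS = -152/15.
∫_0^2 v(x) φ(x) dx = ∫_0^2 (-3*x^4 + 4*x^3 + 2*x^2 + 4*x) dx. Term by term:
  ∫_0^2 -3*x^4 dx = -96/5;  ∫_0^2 4*x^3 dx = 16;  ∫_0^2 2*x^2 dx = 16/3;
  ∫_0^2 4*x dx = 8.
Sum: -96/5 + 16 + 16/3 + 8 = 152/15.
So RHS = -∫_0^2 v(x) φ(x) dx = -152/15.
LHS = RHS, so the identity holds for this test φ.
Moreover u is smooth here and v(x) = u'(x) = 3*x**2 + 2*x + 2 pointwise, so the identity holds for every test function. Hence v is the weak derivative of u.


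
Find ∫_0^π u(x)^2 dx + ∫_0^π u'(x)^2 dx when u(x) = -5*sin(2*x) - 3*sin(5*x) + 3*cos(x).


||u||_{H^1(0,π)}^2 = -80 + 377*π/2

u'(x) = -3*sin(x) - 10*cos(2*x) - 15*cos(5*x).
Expand u² and (u')² and integrate term by term on (0, π), using: for integers n ≥ 1, ∫_0^π sin²(nx) dx = ∫_0^π cos²(nx) dx = π/2; for n ≠ n', ∫_0^π sin(nx)sin(n'x) dx = ∫_0^π cos(nx)cos(n'x) dx = 0; and by product-to-sum, ∫_0^π sin(nx)cos(n'x) dx = ½∫_0^π [sin((n+n')x) + sin((n−n')x)] dx, which is 0 when n+n' is even and 2n/(n²−n'²) when n+n' is odd (it need not vanish on (0, π)).
  u² squared terms: (-5)²·∫sin(2x)² dx = 25·π/2 = 25*π/2;  (-3)²·∫sin(5x)² dx = 9·π/2 = 9*π/2;  (3)²·∫cos(x)² dx = 9·π/2 = 9*π/2.
  u² cross terms: 2·(-5)·(-3)·∫sin(2x)·sin(5x) dx = 30·(0) = 0;  2·(-5)·(3)·∫sin(2x)·cos(x) dx = -30·(4/3) = -40;  2·(-3)·(3)·∫sin(5x)·cos(x) dx = -18·(0) = 0.
  So ∫_0^π u² dx = 25*π/2 + 9*π/2 + 9*π/2 + 0 − 40 + 0 = -40 + 43*π/2.
  (u')² squared terms: (-15)²·∫cos(5x)² dx = 225·π/2 = 225*π/2;  (-10)²·∫cos(2x)² dx = 100·π/2 = 50*π;  (-3)²·∫sin(x)² dx = 9·π/2 = 9*π/2.
  (u')² cross terms: 2·(-15)·(-10)·∫cos(5x)·cos(2x) dx = 300·(0) = 0;  2·(-15)·(-3)·∫cos(5x)·sin(x) dx = 90·(0) = 0;  2·(-10)·(-3)·∫cos(2x)·sin(x) dx = 60·(-2/3) = -40.
  So ∫_0^π (u')² dx = 225*π/2 + 50*π + 9*π/2 + 0 + 0 − 40 = -40 + 167*π.
||u||_{H^1}^2 = (-40 + 43*π/2) + (-40 + 167*π) = -80 + 377*π/2.


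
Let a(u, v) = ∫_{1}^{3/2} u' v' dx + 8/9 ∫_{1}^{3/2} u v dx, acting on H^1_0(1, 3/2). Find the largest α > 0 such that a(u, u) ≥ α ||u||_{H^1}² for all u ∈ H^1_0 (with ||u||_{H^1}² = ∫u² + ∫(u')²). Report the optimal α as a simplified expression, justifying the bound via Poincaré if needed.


α = 4*(2 + 9*π^2)/(9*(1 + 4*π^2))

Coercivity of a(·,·) on H^1_0(1, 3/2) means a(u, u) ≥ α ||u||_{H^1}² for every u ∈ H^1_0.
The interval has length L = 1/2, and Poincaré/coercivity depend only on L. Here a(u, u) = ∫(u')² + (8/9)·∫u².
Here 0 < c = 8/9 < 1. The condition a(u,u) ≥ α||u||_{H^1}² reads (1−α)∫(u')² ≥ (α−c)∫u². Any admissible α is ≤ 1 (rapidly oscillating u have ∫u²/∫(u')² → 0), and α = 1 would force 0 ≥ (1−c)∫u², impossible since c < 1; so 1−α > 0. By the sharp Poincaré inequality on H^1_0 of an interval of length L, ∫(u')² ≥ (π/L)²∫u² with equality for the first sine mode sin(π(x−x₀)/L) (x₀ the left endpoint), so the inequality holds for all u iff (1−α)(π/L)² ≥ α − c, i.e. α ≤ ((π/L)² + c)/((π/L)² + 1) = (1 + c(L/π)²)/(1 + (L/π)²). With (π/L)² = 4*π^2 and c = 8/9, the largest admissible constant is α = ((π/L)² + c)/((π/L)² + 1).
Simplifying, α = 4*(2 + 9*π^2)/(9*(1 + 4*π^2)).


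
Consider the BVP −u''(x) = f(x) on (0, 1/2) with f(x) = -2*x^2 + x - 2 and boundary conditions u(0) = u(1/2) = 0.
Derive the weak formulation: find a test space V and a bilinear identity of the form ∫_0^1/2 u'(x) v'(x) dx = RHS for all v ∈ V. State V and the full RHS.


V = H^1_0(0, 1/2) (so v(0) = v(1/2) = 0); weak form: ∫_0^1/2 u'v' dx = ∫_0^1/2 (-2*x^2 + x - 2) v dx for all v ∈ V.

Multiply both sides by a test function v and integrate from 0 to 1/2:
  ∫_0^1/2 −u''(x) v(x) dx = ∫_0^1/2 f(x) v(x) dx.
Integrate the LHS by parts once:
  ∫_0^1/2 −u'' v dx = −[u'(x) v(x)]_0^1/2 + ∫_0^1/2 u'(x) v'(x) dx.
Thus ∫_0^1/2 u'(x) v'(x) dx = ∫_0^1/2 f(x) v(x) dx + [u'(x) v(x)]_0^1/2.
Choose V so that boundary terms are either known or forced to vanish.
u is Dirichlet: u(0) = u(1/2) = 0. Let V = H^1_0(0, 1/2); then v(0) = v(1/2) = 0, and [u' v]_0^1/2 = 0.
Weak formulation: find u (satisfying any essential BC) such that ∫_0^1/2 u'(x) v'(x) dx = ∫_0^1/2 f v dx for all v ∈ V.
Substituting f(x) = -2*x^2 + x - 2, the right-hand side is ∫_0^1/2 (-2*x^2 + x - 2) v dx.


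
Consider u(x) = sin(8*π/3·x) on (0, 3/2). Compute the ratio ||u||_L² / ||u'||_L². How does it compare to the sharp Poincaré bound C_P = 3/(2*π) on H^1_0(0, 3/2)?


||u||_L² / ||u'||_L² = 3/(8*π) < C_P = 3/(2*π).

u(x) = sin(8*π/3·x), so u'(x) = 8*π*cos(8*π*x/3)/3.
Writing u(x) = A·sin(kπx/L) with A = 1 and k = 4, use ∫_0^L sin²(kπx/L) dx = L/2 and ∫_0^L cos²(kπx/L) dx = L/2.
u² = 1·sin²(8*π/3·x) and (u')² = 64*π^2/9·cos²(8*π/3·x), and each of sin², cos² integrates to L/2 = 3/4 over (0, 3/2).
∫_0^3/2 u² dx = 3/4, so ||u||_L² = sqrt(3)/2.
∫_0^3/2 (u')² dx = 16*π^2/3, so ||u'||_L² = 4*sqrt(3)*π/3.
Ratio ||u||_L² / ||u'||_L² = 3/(8*π).
Sharp Poincaré constant on H^1_0(0, 3/2) is C_P = L/π = 3/(2*π), achieved by sin(2*π/3·x).
This is the k = 4 harmonic; the ratio L/(kπ) is strictly less than C_P = L/π, consistent with the sharp inequality ||u||_L² ≤ C_P ||u'||_L².


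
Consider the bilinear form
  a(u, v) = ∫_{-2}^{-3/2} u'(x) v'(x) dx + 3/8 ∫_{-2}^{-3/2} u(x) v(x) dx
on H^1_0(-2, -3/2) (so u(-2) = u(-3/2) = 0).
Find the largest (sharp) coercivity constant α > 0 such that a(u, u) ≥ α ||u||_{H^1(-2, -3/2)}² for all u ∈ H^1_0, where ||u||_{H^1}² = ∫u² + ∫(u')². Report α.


α = (3 + 32*π^2)/(8*(1 + 4*π^2))

Coercivity of a(·,·) on H^1_0(-2, -3/2) means a(u, u) ≥ α ||u||_{H^1}² for every u ∈ H^1_0.
The interval has length L = 1/2, and Poincaré/coercivity depend only on L. Here a(u, u) = ∫(u')² + (3/8)·∫u².
Here 0 < c = 3/8 < 1. The condition a(u,u) ≥ α||u||_{H^1}² reads (1−α)∫(u')² ≥ (α−c)∫u². Any admissible α is ≤ 1 (rapidly oscillating u have ∫u²/∫(u')² → 0), and α = 1 would force 0 ≥ (1−c)∫u², impossible since c < 1; so 1−α > 0. By the sharp Poincaré inequality on H^1_0 of an interval of length L, ∫(u')² ≥ (π/L)²∫u² with equality for the first sine mode sin(π(x−x₀)/L) (x₀ the left endpoint), so the inequality holds for all u iff (1−α)(π/L)² ≥ α − c, i.e. α ≤ ((π/L)² + c)/((π/L)² + 1) = (1 + c(L/π)²)/(1 + (L/π)²). With (π/L)² = 4*π^2 and c = 3/8, the largest admissible constant is α = ((π/L)² + c)/((π/L)² + 1).
Simplifying, α = (3 + 32*π^2)/(8*(1 + 4*π^2)).


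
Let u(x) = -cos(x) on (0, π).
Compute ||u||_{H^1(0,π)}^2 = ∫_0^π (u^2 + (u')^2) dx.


||u||_{H^1(0,π)}^2 = π

u'(x) = sin(x).
Expand u² and (u')² and integrate term by term on (0, π), using: for integers n ≥ 1, ∫_0^π sin²(nx) dx = ∫_0^π cos²(nx) dx = π/2; for n ≠ n', ∫_0^π sin(nx)sin(n'x) dx = ∫_0^π cos(nx)cos(n'x) dx = 0; and by product-to-sum, ∫_0^π sin(nx)cos(n'x) dx = ½∫_0^π [sin((n+n')x) + sin((n−n')x)] dx, which is 0 when n+n' is even and 2n/(n²−n'²) when n+n' is odd (it need not vanish on (0, π)).
  u² squared terms: (-1)²·∫cos(x)² dx = 1·π/2 = π/2.
  So ∫_0^π u² dx = π/2.
  (u')² squared terms: (1)²·∫sin(x)² dx = 1·π/2 = π/2.
  So ∫_0^π (u')² dx = π/2.
||u||_{H^1}^2 = (π/2) + (π/2) = π.


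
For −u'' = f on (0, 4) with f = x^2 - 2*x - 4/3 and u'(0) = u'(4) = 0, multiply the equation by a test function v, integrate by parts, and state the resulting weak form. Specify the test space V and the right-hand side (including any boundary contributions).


V = H^1(0, 4) (no boundary constraint on v; u is determined up to an additive constant); weak form: ∫_0^4 u'v' dx = ∫_0^4 (x^2 - 2*x - 4/3) v dx for all v ∈ V.

Multiply both sides by a test function v and integrate from 0 to 4:
  ∫_0^4 −u''(x) v(x) dx = ∫_0^4 f(x) v(x) dx.
Integrate the LHS by parts once:
  ∫_0^4 −u'' v dx = −[u'(x) v(x)]_0^4 + ∫_0^4 u'(x) v'(x) dx.
Thus ∫_0^4 u'(x) v'(x) dx = ∫_0^4 f(x) v(x) dx + [u'(x) v(x)]_0^4.
Choose V so that boundary terms are either known or forced to vanish.
u has homogeneous Neumann: u'(0) = u'(4) = 0. So [u' v]_0^4 = 0·v(4) − 0·v(0) = 0 for any v; take V = H^1(0, 4).
Weak formulation: find u (satisfying any essential BC) such that ∫_0^4 u'(x) v'(x) dx = ∫_0^4 f v dx for all v ∈ V (homogeneous Neumann, so boundary terms vanish).
Substituting f(x) = x^2 - 2*x - 4/3, the right-hand side is ∫_0^4 (x^2 - 2*x - 4/3) v dx.
Compatibility check (pure Neumann): taking v ≡ 1 ∈ V gives 0 = ∫_0^4 f dx + (0) − (0), i.e. ∫_0^4 f dx must equal u'(0) − u'(4) = 0. Indeed ∫_0^4 (x^2 - 2*x - 4/3) dx = 0, so the data are compatible. The solution is then unique only up to an additive constant (fix it e.g. by requiring ∫_0^4 u dx = 0).


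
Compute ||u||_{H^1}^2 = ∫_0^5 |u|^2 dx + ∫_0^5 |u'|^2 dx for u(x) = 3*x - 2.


||u||_{H^1}^2 = 290

The H^1 norm (squared) on an interval (0, L) is
  ||u||_{H^1}^2 = ∫_0^L u(x)^2 dx + ∫_0^L u'(x)^2 dx.
Compute u'(x) = 3.
Then u(x)^2 = 9*x**2 - 12*x + 4 and u'(x)^2 = 9.
Integrate each monomial from 0 to 5 using ∫_0^5 c·x^n dx = c·5^(n+1)/(n+1):
  ∫_0^5 u(x)^2 dx = ∫_0^5 (9*x^2 - 12*x + 4) dx. Term by term:
    ∫_0^5 9*x^2 dx = 375;  ∫_0^5 -12*x dx = -150;  ∫_0^5 4 dx = 20.
  Sum: 375 − 150 + 20 = 245.
  ∫_0^5 u'(x)^2 dx = ∫_0^5 (9) dx. Term by term:
    ∫_0^5 9 dx = 45.
Adding: ||u||_{H^1}^2 = 245 + 45 = 290.


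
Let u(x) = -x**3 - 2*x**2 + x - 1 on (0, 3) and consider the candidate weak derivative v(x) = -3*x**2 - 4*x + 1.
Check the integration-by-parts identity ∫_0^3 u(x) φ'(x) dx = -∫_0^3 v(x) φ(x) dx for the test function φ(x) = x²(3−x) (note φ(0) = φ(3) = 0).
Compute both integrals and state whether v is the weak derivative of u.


LHS = 459/4, RHS = 459/4. Yes, v = u' weakly.

u(x) = -x**3 - 2*x**2 + x - 1, classical derivative u'(x) = -3*x**2 - 4*x + 1.
φ(x) = x²(3−x), so φ'(x) = 3*x*(2 - x).
Note φ(0) = φ(3) = 0, so the boundary term u·φ vanishes.
LHS = ∫_0^3 u(x) φ'(x) dx = ∫_0^3 (3*x^5 - 15*x^3 + 9*x^2 - 6*x) dx. Term by term:
  ∫_0^3 3*x^5 dx = 729/2;  ∫_0^3 -15*x^3 dx = -1215/4;  ∫_0^3 9*x^2 dx = 81;
  ∫_0^3 -6*x dx = -27.
Sum: 729/2 − 1215/4 + 81 − 27 = 459/4.
So LHS = 459/4.
∫_0^3 v(x) φ(x) dx = ∫_0^3 (3*x^5 - 5*x^4 - 13*x^3 + 3*x^2) dx. Term by term:
  ∫_0^3 3*x^5 dx = 729/2;  ∫_0^3 -5*x^4 dx = -243;  ∫_0^3 -13*x^3 dx = -1053/4;
  ∫_0^3 3*x^2 dx = 27.
Sum: 729/2 − 243 − 1053/4 + 27 = -459/4.
So RHS = -∫_0^3 v(x) φ(x) dx = 459/4.
LHS = RHS, so the identity holds for this test φ.
Moreover u is smooth here and v(x) = u'(x) = -3*x**2 - 4*x + 1 pointwise, so the identity holds for every test function. Hence v is the weak derivative of u.


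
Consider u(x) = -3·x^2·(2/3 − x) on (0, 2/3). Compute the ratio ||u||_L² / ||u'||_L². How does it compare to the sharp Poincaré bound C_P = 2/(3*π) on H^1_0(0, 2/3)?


||u||_L² / ||u'||_L² = sqrt(14)/21 < C_P = 2/(3*π).

u(x) = -3·x^2·(2/3 − x), so u'(x) = x*(9*x - 4).
u(x) = -3·x^2·(2/3 − x) vanishes at x = 0 and x = 2/3, so u ∈ H^1_0(0, 2/3). Differentiate via the product rule and integrate the resulting polynomials term by term.
  ∫_0^2/3 u² dx = ∫_0^2/3 (9*x^6 - 12*x^5 + 4*x^4) dx. Term by term:
    ∫_0^2/3 9*x^6 dx = 128/1701;  ∫_0^2/3 -12*x^5 dx = -128/729;  ∫_0^2/3 4*x^4 dx = 128/1215.
  Sum: 128/1701 − 128/729 + 128/1215 = 128/25515.
  ∫_0^2/3 (u')² dx = ∫_0^2/3 (81*x^4 - 72*x^3 + 16*x^2) dx. Term by term:
    ∫_0^2/3 81*x^4 dx = 32/15;  ∫_0^2/3 -72*x^3 dx = -32/9;  ∫_0^2/3 16*x^2 dx = 128/81.
  Sum: 32/15 − 32/9 + 128/81 = 64/405.
∫_0^2/3 u² dx = 128/25515, so ||u||_L² = 8*sqrt(70)/945.
∫_0^2/3 (u')² dx = 64/405, so ||u'||_L² = 8*sqrt(5)/45.
Ratio ||u||_L² / ||u'||_L² = sqrt(14)/21.
Sharp Poincaré constant on H^1_0(0, 2/3) is C_P = L/π = 2/(3*π), achieved by sin(3*π/2·x).
A polynomial bump cannot attain the sharp Poincaré constant (only the first sine eigenfunction does), so the ratio is strictly less than C_P, consistent with ||u||_L² ≤ C_P ||u'||_L².


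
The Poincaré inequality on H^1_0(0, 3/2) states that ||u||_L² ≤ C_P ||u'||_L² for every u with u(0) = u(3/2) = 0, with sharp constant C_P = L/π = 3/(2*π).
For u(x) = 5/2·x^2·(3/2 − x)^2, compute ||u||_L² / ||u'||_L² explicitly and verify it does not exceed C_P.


||u||_L² / ||u'||_L² = sqrt(3)/4 < C_P = 3/(2*π).

u(x) = 5/2·x^2·(3/2 − x)^2, so u'(x) = 5*x*(2*x - 3)*(4*x - 3)/4.
u(x) = 5/2·x^2·(3/2 − x)^2 vanishes at x = 0 and x = 3/2, so u ∈ H^1_0(0, 3/2). Differentiate via the product rule and integrate the resulting polynomials term by term.
  ∫_0^3/2 u² dx = ∫_0^3/2 (25*x^8/4 - 75*x^7/2 + 675*x^6/8 - 675*x^5/8 + 2025*x^4/64) dx. Term by term:
    ∫_0^3/2 25*x^8/4 dx = 54675/2048;  ∫_0^3/2 -75*x^7/2 dx = -492075/4096;  ∫_0^3/2 675*x^6/8 dx = 1476225/7168;
    ∫_0^3/2 -675*x^5/8 dx = -164025/1024;  ∫_0^3/2 2025*x^4/64 dx = 98415/2048.
  Sum: 54675/2048 − 492075/4096 + 1476225/7168 − 164025/1024 + 98415/2048 = 10935/28672.
  ∫_0^3/2 (u')² dx = ∫_0^3/2 (100*x^6 - 450*x^5 + 2925*x^4/4 - 2025*x^3/4 + 2025*x^2/16) dx. Term by term:
    ∫_0^3/2 100*x^6 dx = 54675/224;  ∫_0^3/2 -450*x^5 dx = -54675/64;  ∫_0^3/2 2925*x^4/4 dx = 142155/128;
    ∫_0^3/2 -2025*x^3/4 dx = -164025/256;  ∫_0^3/2 2025*x^2/16 dx = 18225/128.
  Sum: 54675/224 − 54675/64 + 142155/128 − 164025/256 + 18225/128 = 3645/1792.
∫_0^3/2 u² dx = 10935/28672, so ||u||_L² = 27*sqrt(105)/448.
∫_0^3/2 (u')² dx = 3645/1792, so ||u'||_L² = 27*sqrt(35)/112.
Ratio ||u||_L² / ||u'||_L² = sqrt(3)/4.
Sharp Poincaré constant on H^1_0(0, 3/2) is C_P = L/π = 3/(2*π), achieved by sin(2*π/3·x).
A polynomial bump cannot attain the sharp Poincaré constant (only the first sine eigenfunction does), so the ratio is strictly less than C_P, consistent with ||u||_L² ≤ C_P ||u'||_L².


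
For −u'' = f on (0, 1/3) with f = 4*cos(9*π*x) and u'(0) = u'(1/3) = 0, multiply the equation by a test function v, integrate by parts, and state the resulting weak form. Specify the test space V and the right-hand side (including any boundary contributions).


V = H^1(0, 1/3) (no boundary constraint on v; u is determined up to an additive constant); weak form: ∫_0^1/3 u'v' dx = ∫_0^1/3 (4*cos(9*π*x)) v dx for all v ∈ V.

Multiply both sides by a test function v and integrate from 0 to 1/3:
  ∫_0^1/3 −u''(x) v(x) dx = ∫_0^1/3 f(x) v(x) dx.
Integrate the LHS by parts once:
  ∫_0^1/3 −u'' v dx = −[u'(x) v(x)]_0^1/3 + ∫_0^1/3 u'(x) v'(x) dx.
Thus ∫_0^1/3 u'(x) v'(x) dx = ∫_0^1/3 f(x) v(x) dx + [u'(x) v(x)]_0^1/3.
Choose V so that boundary terms are either known or forced to vanish.
u has homogeneous Neumann: u'(0) = u'(1/3) = 0. So [u' v]_0^1/3 = 0·v(1/3) − 0·v(0) = 0 for any v; take V = H^1(0, 1/3).
Weak formulation: find u (satisfying any essential BC) such that ∫_0^1/3 u'(x) v'(x) dx = ∫_0^1/3 f v dx for all v ∈ V (homogeneous Neumann, so boundary terms vanish).
Substituting f(x) = 4*cos(9*π*x), the right-hand side is ∫_0^1/3 (4*cos(9*π*x)) v dx.
Compatibility check (pure Neumann): taking v ≡ 1 ∈ V gives 0 = ∫_0^1/3 f dx + (0) − (0), i.e. ∫_0^1/3 f dx must equal u'(0) − u'(1/3) = 0. Indeed ∫_0^1/3 (4*cos(9*π*x)) dx = 0, so the data are compatible. The solution is then unique only up to an additive constant (fix it e.g. by requiring ∫_0^1/3 u dx = 0).


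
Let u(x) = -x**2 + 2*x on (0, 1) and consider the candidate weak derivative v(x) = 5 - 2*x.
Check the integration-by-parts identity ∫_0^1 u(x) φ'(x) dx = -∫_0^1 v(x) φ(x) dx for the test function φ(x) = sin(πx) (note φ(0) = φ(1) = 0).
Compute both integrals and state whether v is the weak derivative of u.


LHS = -2/π, RHS = -8/π. No, v is not the weak derivative of u.

u(x) = -x**2 + 2*x, classical derivative u'(x) = 2 - 2*x.
φ(x) = sin(πx), so φ'(x) = π*cos(π*x).
Note φ(0) = φ(1) = 0, so the boundary term u·φ vanishes.
LHS = ∫_0^1 u(x) φ'(x) dx = ∫_0^1 (-π*x^2*cos(π*x) + 2*π*x*cos(π*x)) dx. Term by term:
  ∫_0^1 -π*x^2*cos(π*x) dx = 2/π;  ∫_0^1 2*π*x*cos(π*x) dx = -4/π.
Sum: 2/π − 4/π = -2/π.
So LHS = -2/π.
∫_0^1 v(x) φ(x) dx = ∫_0^1 (-2*x*sin(π*x) + 5*sin(π*x)) dx. Term by term:
  ∫_0^1 5*sin(π*x) dx = 10/π;  ∫_0^1 -2*x*sin(π*x) dx = -2/π.
Sum: 10/π − 2/π = 8/π.
So RHS = -∫_0^1 v(x) φ(x) dx = -8/π.
LHS − RHS = 6/π ≠ 0, so the identity fails.
(For a valid weak derivative the identity must hold for EVERY test function, in particular this one. The failure shows v is NOT the weak derivative of u.)
Correct weak derivative would be u'(x) = 2 - 2*x.


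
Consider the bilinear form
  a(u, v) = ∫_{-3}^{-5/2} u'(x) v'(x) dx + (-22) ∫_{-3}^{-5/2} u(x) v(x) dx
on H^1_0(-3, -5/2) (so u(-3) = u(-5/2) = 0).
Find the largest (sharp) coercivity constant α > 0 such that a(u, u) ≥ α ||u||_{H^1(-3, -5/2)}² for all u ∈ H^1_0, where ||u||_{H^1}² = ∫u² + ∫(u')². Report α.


α = 2*(-11 + 2*π^2)/(1 + 4*π^2)

Coercivity of a(·,·) on H^1_0(-3, -5/2) means a(u, u) ≥ α ||u||_{H^1}² for every u ∈ H^1_0.
The interval has length L = 1/2, and Poincaré/coercivity depend only on L. Here a(u, u) = ∫(u')² + (-22)·∫u².
Here c = -22 < 0 with |c| < (π/L)² = 4*π^2, so coercivity still holds. The condition a(u,u) ≥ α||u||_{H^1}² reads (1−α)∫(u')² ≥ (α−c)∫u². Any admissible α is ≤ 1 (rapidly oscillating u have ∫u²/∫(u')² → 0), and α = 1 would force 0 ≥ (1−c)∫u², impossible since c < 1; so 1−α > 0. By the sharp Poincaré inequality on H^1_0 of an interval of length L, ∫(u')² ≥ (π/L)²∫u² with equality for the first sine mode sin(π(x−x₀)/L) (x₀ the left endpoint), so the inequality holds for all u iff (1−α)(π/L)² ≥ α − c, i.e. α ≤ ((π/L)² + c)/((π/L)² + 1) = (1 + c(L/π)²)/(1 + (L/π)²). (Direct route, valid since c ≤ 0: Poincaré gives c∫u² ≥ c(L/π)²∫(u')², so a(u,u) ≥ (1 + c(L/π)²)∫(u')², while ||u||_{H^1}² ≤ (1 + (L/π)²)∫(u')²; dividing yields the same α.) With (π/L)² = 4*π^2 and c = -22, the largest admissible constant is α = ((π/L)² + c)/((π/L)² + 1).
Simplifying, α = 2*(-11 + 2*π^2)/(1 + 4*π^2).


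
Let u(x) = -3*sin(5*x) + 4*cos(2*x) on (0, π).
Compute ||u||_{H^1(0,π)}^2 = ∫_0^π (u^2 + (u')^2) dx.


||u||_{H^1(0,π)}^2 = -400/7 + 157*π

u'(x) = -8*sin(2*x) - 15*cos(5*x).
Expand u² and (u')² and integrate term by term on (0, π), using: for integers n ≥ 1, ∫_0^π sin²(nx) dx = ∫_0^π cos²(nx) dx = π/2; for n ≠ n', ∫_0^π sin(nx)sin(n'x) dx = ∫_0^π cos(nx)cos(n'x) dx = 0; and by product-to-sum, ∫_0^π sin(nx)cos(n'x) dx = ½∫_0^π [sin((n+n')x) + sin((n−n')x)] dx, which is 0 when n+n' is even and 2n/(n²−n'²) when n+n' is odd (it need not vanish on (0, π)).
  u² squared terms: (-3)²·∫sin(5x)² dx = 9·π/2 = 9*π/2;  (4)²·∫cos(2x)² dx = 16·π/2 = 8*π.
  u² cross terms: 2·(-3)·(4)·∫sin(5x)·cos(2x) dx = -24·(10/21) = -80/7.
  So ∫_0^π u² dx = 9*π/2 + 8*π − 80/7 = -80/7 + 25*π/2.
  (u')² squared terms: (-15)²·∫cos(5x)² dx = 225·π/2 = 225*π/2;  (-8)²·∫sin(2x)² dx = 64·π/2 = 32*π.
  (u')² cross terms: 2·(-15)·(-8)·∫cos(5x)·sin(2x) dx = 240·(-4/21) = -320/7.
  So ∫_0^π (u')² dx = 225*π/2 + 32*π − 320/7 = -320/7 + 289*π/2.
||u||_{H^1}^2 = (-80/7 + 25*π/2) + (-320/7 + 289*π/2) = -400/7 + 157*π.


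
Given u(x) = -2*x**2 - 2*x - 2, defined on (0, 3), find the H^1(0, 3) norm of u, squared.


||u||_{H^1}^2 = 3702/5

The H^1 norm (squared) on an interval (0, L) is
  ||u||_{H^1}^2 = ∫_0^L u(x)^2 dx + ∫_0^L u'(x)^2 dx.
Compute u'(x) = -4*x - 2.
Then u(x)^2 = 4*x**4 + 8*x**3 + 12*x**2 + 8*x + 4 and u'(x)^2 = 16*x**2 + 16*x + 4.
Integrate each monomial from 0 to 3 using ∫_0^3 c·x^n dx = c·3^(n+1)/(n+1):
  ∫_0^3 u(x)^2 dx = ∫_0^3 (4*x^4 + 8*x^3 + 12*x^2 + 8*x + 4) dx. Term by term:
    ∫_0^3 4*x^4 dx = 972/5;  ∫_0^3 8*x^3 dx = 162;  ∫_0^3 12*x^2 dx = 108;
    ∫_0^3 8*x dx = 36;  ∫_0^3 4 dx = 12.
  Sum: 972/5 + 162 + 108 + 36 + 12 = 2562/5.
  ∫_0^3 u'(x)^2 dx = ∫_0^3 (16*x^2 + 16*x + 4) dx. Term by term:
    ∫_0^3 16*x^2 dx = 144;  ∫_0^3 16*x dx = 72;  ∫_0^3 4 dx = 12.
  Sum: 144 + 72 + 12 = 228.
Adding: ||u||_{H^1}^2 = 2562/5 + 228 = 3702/5.


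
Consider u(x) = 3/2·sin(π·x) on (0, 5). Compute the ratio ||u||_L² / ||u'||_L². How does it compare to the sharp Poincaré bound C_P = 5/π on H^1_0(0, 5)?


||u||_L² / ||u'||_L² = 1/π < C_P = 5/π.

u(x) = 3/2·sin(π·x), so u'(x) = 3*π*cos(π*x)/2.
Writing u(x) = A·sin(kπx/L) with A = 3/2 and k = 5, use ∫_0^L sin²(kπx/L) dx = L/2 and ∫_0^L cos²(kπx/L) dx = L/2.
u² = 9/4·sin²(π·x) and (u')² = 9*π^2/4·cos²(π·x), and each of sin², cos² integrates to L/2 = 5/2 over (0, 5).
∫_0^5 u² dx = 45/8, so ||u||_L² = 3*sqrt(10)/4.
∫_0^5 (u')² dx = 45*π^2/8, so ||u'||_L² = 3*sqrt(10)*π/4.
Ratio ||u||_L² / ||u'||_L² = 1/π.
Sharp Poincaré constant on H^1_0(0, 5) is C_P = L/π = 5/π, achieved by sin(π/5·x).
This is the k = 5 harmonic; the ratio L/(kπ) is strictly less than C_P = L/π, consistent with the sharp inequality ||u||_L² ≤ C_P ||u'||_L².


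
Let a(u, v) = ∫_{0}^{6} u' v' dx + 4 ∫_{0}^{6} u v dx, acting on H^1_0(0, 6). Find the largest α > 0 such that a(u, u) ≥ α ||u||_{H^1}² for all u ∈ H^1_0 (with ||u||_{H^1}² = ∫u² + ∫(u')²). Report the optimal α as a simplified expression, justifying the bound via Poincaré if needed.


α = 1

Coercivity of a(·,·) on H^1_0(0, 6) means a(u, u) ≥ α ||u||_{H^1}² for every u ∈ H^1_0.
The interval has length L = 6, and Poincaré/coercivity depend only on L. Here a(u, u) = ∫(u')² + (4)·∫u².
Here c = 4 ≥ 1, so a(u,u) = ∫(u')² + c∫u² ≥ ∫(u')² + ∫u² = ||u||_{H^1}², i.e. α = 1 works. No larger α is possible: a(u,u) ≥ α||u||_{H^1}² means (1−α)∫(u')² ≥ (α−c)∫u², and for the modes u_n = sin(nπ(x−x₀)/L) (x₀ the left endpoint) one has ∫u_n²/∫(u_n')² = (L/(nπ))² → 0, so a(u_n,u_n)/||u_n||_{H^1}² → 1. Hence the optimal constant is α = 1.
Therefore α = 1.


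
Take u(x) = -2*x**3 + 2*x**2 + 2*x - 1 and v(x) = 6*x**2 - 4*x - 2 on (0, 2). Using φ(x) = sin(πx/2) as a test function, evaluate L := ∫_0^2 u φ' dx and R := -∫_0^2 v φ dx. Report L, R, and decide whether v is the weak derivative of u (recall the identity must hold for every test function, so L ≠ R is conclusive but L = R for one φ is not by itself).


LHS = -192/π^3 + 24/π, RHS = -24/π + 192/π^3. No, v is not the weak derivative of u.

u(x) = -2*x**3 + 2*x**2 + 2*x - 1, classical derivative u'(x) = -6*x**2 + 4*x + 2.
φ(x) = sin(πx/2), so φ'(x) = π*cos(π*x/2)/2.
Note φ(0) = φ(2) = 0, so the boundary term u·φ vanishes.
LHS = ∫_0^2 u(x) φ'(x) dx = ∫_0^2 (-π*x^3*cos(π*x/2) + π*x^2*cos(π*x/2) + π*x*cos(π*x/2) - π*cos(π*x/2)/2) dx. Term by term:
  ∫_0^2 -π*cos(π*x/2)/2 dx = 0;  ∫_0^2 π*x*cos(π*x/2) dx = -8/π;  ∫_0^2 π*x^2*cos(π*x/2) dx = -16/π;
  ∫_0^2 -π*x^3*cos(π*x/2) dx = -192/π^3 + 48/π.
Sum: 0 − 8/π − 16/π + -192/π^3 + 48/π = -192/π^3 + 24/π.
So LHS = -192/π^3 + 24/π.
∫_0^2 v(x) φ(x) dx = ∫_0^2 (6*x^2*sin(π*x/2) - 4*x*sin(π*x/2) - 2*sin(π*x/2)) dx. Term by term:
  ∫_0^2 -2*sin(π*x/2) dx = -8/π;  ∫_0^2 -4*x*sin(π*x/2) dx = -16/π;  ∫_0^2 6*x^2*sin(π*x/2) dx = -192/π^3 + 48/π.
Sum: -8/π − 16/π + -192/π^3 + 48/π = -192/π^3 + 24/π.
So RHS = -∫_0^2 v(x) φ(x) dx = -24/π + 192/π^3.
LHS − RHS = -384/π^3 + 48/π ≠ 0, so the identity fails.
(For a valid weak derivative the identity must hold for EVERY test function, in particular this one. The failure shows v is NOT the weak derivative of u.)
Correct weak derivative would be u'(x) = -6*x**2 + 4*x + 2.


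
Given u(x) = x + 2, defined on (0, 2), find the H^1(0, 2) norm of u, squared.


||u||_{H^1}^2 = 62/3

The H^1 norm (squared) on an interval (0, L) is
  ||u||_{H^1}^2 = ∫_0^L u(x)^2 dx + ∫_0^L u'(x)^2 dx.
Compute u'(x) = 1.
Then u(x)^2 = x**2 + 4*x + 4 and u'(x)^2 = 1.
Integrate each monomial from 0 to 2 using ∫_0^2 c·x^n dx = c·2^(n+1)/(n+1):
  ∫_0^2 u(x)^2 dx = ∫_0^2 (x^2 + 4*x + 4) dx. Term by term:
    ∫_0^2 x^2 dx = 8/3;  ∫_0^2 4*x dx = 8;  ∫_0^2 4 dx = 8.
  Sum: 8/3 + 8 + 8 = 56/3.
  ∫_0^2 u'(x)^2 dx = ∫_0^2 (1) dx. Term by term:
    ∫_0^2 1 dx = 2.
Adding: ||u||_{H^1}^2 = 56/3 + 2 = 62/3.


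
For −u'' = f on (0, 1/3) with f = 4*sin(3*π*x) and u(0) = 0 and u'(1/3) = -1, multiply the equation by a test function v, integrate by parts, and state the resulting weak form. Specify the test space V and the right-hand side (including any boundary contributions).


V = {v ∈ H^1(0, 1/3) : v(0) = 0} (test functions vanish at x = 0 where u is specified); weak form: ∫_0^1/3 u'v' dx = ∫_0^1/3 (4*sin(3*π*x)) v dx − v(1/3) for all v ∈ V.

Multiply both sides by a test function v and integrate from 0 to 1/3:
  ∫_0^1/3 −u''(x) v(x) dx = ∫_0^1/3 f(x) v(x) dx.
Integrate the LHS by parts once:
  ∫_0^1/3 −u'' v dx = −[u'(x) v(x)]_0^1/3 + ∫_0^1/3 u'(x) v'(x) dx.
Thus ∫_0^1/3 u'(x) v'(x) dx = ∫_0^1/3 f(x) v(x) dx + [u'(x) v(x)]_0^1/3.
Choose V so that boundary terms are either known or forced to vanish.
Mixed BC: u(0) = 0 (Dirichlet) and u'(1/3) = -1 (Neumann). Define V = {v ∈ H^1(0, 1/3) : v(0) = 0}. Then [u' v]_0^1/3 = u'(1/3)·v(1/3) − u'(0)·0 = − v(1/3).
Weak formulation: find u (satisfying any essential BC) such that ∫_0^1/3 u'(x) v'(x) dx = ∫_0^1/3 f v dx − v(1/3) for all v ∈ V (Dirichlet at 0 absorbed into V; Neumann datum at x = 1/3 contributes the boundary term).
Substituting f(x) = 4*sin(3*π*x), the right-hand side is ∫_0^1/3 (4*sin(3*π*x)) v dx − v(1/3).


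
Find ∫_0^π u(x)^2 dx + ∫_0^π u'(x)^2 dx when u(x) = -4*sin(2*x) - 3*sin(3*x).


||u||_{H^1(0,π)}^2 = 85*π

u'(x) = -8*cos(2*x) - 9*cos(3*x).
Expand u² and (u')² and integrate term by term on (0, π), using: for integers n ≥ 1, ∫_0^π sin²(nx) dx = ∫_0^π cos²(nx) dx = π/2; for n ≠ n', ∫_0^π sin(nx)sin(n'x) dx = ∫_0^π cos(nx)cos(n'x) dx = 0; and by product-to-sum, ∫_0^π sin(nx)cos(n'x) dx = ½∫_0^π [sin((n+n')x) + sin((n−n')x)] dx, which is 0 when n+n' is even and 2n/(n²−n'²) when n+n' is odd (it need not vanish on (0, π)).
  u² squared terms: (-4)²·∫sin(2x)² dx = 16·π/2 = 8*π;  (-3)²·∫sin(3x)² dx = 9·π/2 = 9*π/2.
  u² cross terms: 2·(-4)·(-3)·∫sin(2x)·sin(3x) dx = 24·(0) = 0.
  So ∫_0^π u² dx = 8*π + 9*π/2 + 0 = 25*π/2.
  (u')² squared terms: (-9)²·∫cos(3x)² dx = 81·π/2 = 81*π/2;  (-8)²·∫cos(2x)² dx = 64·π/2 = 32*π.
  (u')² cross terms: 2·(-9)·(-8)·∫cos(3x)·cos(2x) dx = 144·(0) = 0.
  So ∫_0^π (u')² dx = 81*π/2 + 32*π + 0 = 145*π/2.
||u||_{H^1}^2 = (25*π/2) + (145*π/2) = 85*π.


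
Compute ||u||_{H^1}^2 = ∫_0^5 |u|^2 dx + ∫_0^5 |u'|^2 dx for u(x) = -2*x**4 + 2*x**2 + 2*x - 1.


||u||_{H^1}^2 = 12908825/9

The H^1 norm (squared) on an interval (0, L) is
  ||u||_{H^1}^2 = ∫_0^L u(x)^2 dx + ∫_0^L u'(x)^2 dx.
Compute u'(x) = -8*x**3 + 4*x + 2.
Then u(x)^2 = 4*x**8 - 8*x**6 - 8*x**5 + 8*x**4 + 8*x**3 - 4*x + 1 and u'(x)^2 = 64*x**6 - 64*x**4 - 32*x**3 + 16*x**2 + 16*x + 4.
Integrate each monomial from 0 to 5 using ∫_0^5 c·x^n dx = c·5^(n+1)/(n+1):
  ∫_0^5 u(x)^2 dx = ∫_0^5 (4*x^8 - 8*x^6 - 8*x^5 + 8*x^4 + 8*x^3 - 4*x + 1) dx. Term by term:
    ∫_0^5 4*x^8 dx = 7812500/9;  ∫_0^5 -8*x^6 dx = -625000/7;  ∫_0^5 -8*x^5 dx = -62500/3;
    ∫_0^5 8*x^4 dx = 5000;  ∫_0^5 8*x^3 dx = 1250;  ∫_0^5 -4*x dx = -50;
    ∫_0^5 1 dx = 5.
  Sum: 7812500/9 − 625000/7 − 62500/3 + 5000 + 1250 − 50 + 5 = 48140915/63.
  ∫_0^5 u'(x)^2 dx = ∫_0^5 (64*x^6 - 64*x^4 - 32*x^3 + 16*x^2 + 16*x + 4) dx. Term by term:
    ∫_0^5 64*x^6 dx = 5000000/7;  ∫_0^5 -64*x^4 dx = -40000;  ∫_0^5 -32*x^3 dx = -5000;
    ∫_0^5 16*x^2 dx = 2000/3;  ∫_0^5 16*x dx = 200;  ∫_0^5 4 dx = 20.
  Sum: 5000000/7 − 40000 − 5000 + 2000/3 + 200 + 20 = 14073620/21.
Adding: ||u||_{H^1}^2 = 48140915/63 + 14073620/21 = 12908825/9.


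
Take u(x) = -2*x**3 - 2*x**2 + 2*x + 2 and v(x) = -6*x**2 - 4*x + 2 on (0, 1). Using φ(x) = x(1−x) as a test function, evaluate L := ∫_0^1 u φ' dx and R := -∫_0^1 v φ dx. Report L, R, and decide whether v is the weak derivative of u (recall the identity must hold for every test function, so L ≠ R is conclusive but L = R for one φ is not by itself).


LHS = 3/10, RHS = 3/10. Yes, v = u' weakly.

u(x) = -2*x**3 - 2*x**2 + 2*x + 2, classical derivative u'(x) = -6*x**2 - 4*x + 2.
φ(x) = x(1−x), so φ'(x) = 1 - 2*x.
Note φ(0) = φ(1) = 0, so the boundary term u·φ vanishes.
LHS = ∫_0^1 u(x) φ'(x) dx = ∫_0^1 (4*x^4 + 2*x^3 - 6*x^2 - 2*x + 2) dx. Term by term:
  ∫_0^1 4*x^4 dx = 4/5;  ∫_0^1 2*x^3 dx = 1/2;  ∫_0^1 -6*x^2 dx = -2;
  ∫_0^1 -2*x dx = -1;  ∫_0^1 2 dx = 2.
Sum: 4/5 + 1/2 − 2 − 1 + 2 = 3/10.
So LHS = 3/10.
∫_0^1 v(x) φ(x) dx = ∫_0^1 (6*x^4 - 2*x^3 - 6*x^2 + 2*x) dx. Term by term:
  ∫_0^1 6*x^4 dx = 6/5;  ∫_0^1 -2*x^3 dx = -1/2;  ∫_0^1 -6*x^2 dx = -2;
  ∫_0^1 2*x dx = 1.
Sum: 6/5 − 1/2 − 2 + 1 = -3/10.
So RHS = -∫_0^1 v(x) φ(x) dx = 3/10.
LHS = RHS, so the identity holds for this test φ.
Moreover u is smooth here and v(x) = u'(x) = -6*x**2 - 4*x + 2 pointwise, so the identity holds for every test function. Hence v is the weak derivative of u.


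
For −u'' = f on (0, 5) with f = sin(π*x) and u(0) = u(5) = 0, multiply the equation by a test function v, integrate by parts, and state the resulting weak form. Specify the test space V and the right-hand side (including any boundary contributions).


V = H^1_0(0, 5) (so v(0) = v(5) = 0); weak form: ∫_0^5 u'v' dx = ∫_0^5 (sin(π*x)) v dx for all v ∈ V.

Multiply both sides by a test function v and integrate from 0 to 5:
  ∫_0^5 −u''(x) v(x) dx = ∫_0^5 f(x) v(x) dx.
Integrate the LHS by parts once:
  ∫_0^5 −u'' v dx = −[u'(x) v(x)]_0^5 + ∫_0^5 u'(x) v'(x) dx.
Thus ∫_0^5 u'(x) v'(x) dx = ∫_0^5 f(x) v(x) dx + [u'(x) v(x)]_0^5.
Choose V so that boundary terms are either known or forced to vanish.
u is Dirichlet: u(0) = u(5) = 0. Let V = H^1_0(0, 5); then v(0) = v(5) = 0, and [u' v]_0^5 = 0.
Weak formulation: find u (satisfying any essential BC) such that ∫_0^5 u'(x) v'(x) dx = ∫_0^5 f v dx for all v ∈ V.
Substituting f(x) = sin(π*x), the right-hand side is ∫_0^5 (sin(π*x)) v dx.


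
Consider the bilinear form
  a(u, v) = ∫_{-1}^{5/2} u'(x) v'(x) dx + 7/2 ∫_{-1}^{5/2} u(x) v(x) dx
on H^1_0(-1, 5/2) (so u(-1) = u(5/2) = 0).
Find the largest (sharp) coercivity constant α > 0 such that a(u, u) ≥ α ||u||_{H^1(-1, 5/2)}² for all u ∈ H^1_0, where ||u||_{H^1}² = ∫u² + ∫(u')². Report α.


α = 1

Coercivity of a(·,·) on H^1_0(-1, 5/2) means a(u, u) ≥ α ||u||_{H^1}² for every u ∈ H^1_0.
The interval has length L = 7/2, and Poincaré/coercivity depend only on L. Here a(u, u) = ∫(u')² + (7/2)·∫u².
Here c = 7/2 ≥ 1, so a(u,u) = ∫(u')² + c∫u² ≥ ∫(u')² + ∫u² = ||u||_{H^1}², i.e. α = 1 works. No larger α is possible: a(u,u) ≥ α||u||_{H^1}² means (1−α)∫(u')² ≥ (α−c)∫u², and for the modes u_n = sin(nπ(x−x₀)/L) (x₀ the left endpoint) one has ∫u_n²/∫(u_n')² = (L/(nπ))² → 0, so a(u_n,u_n)/||u_n||_{H^1}² → 1. Hence the optimal constant is α = 1.
Therefore α = 1.


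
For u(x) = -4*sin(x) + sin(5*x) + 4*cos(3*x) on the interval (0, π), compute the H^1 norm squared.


||u||_{H^1(0,π)}^2 = 109*π

u'(x) = -12*sin(3*x) - 4*cos(x) + 5*cos(5*x).
Expand u² and (u')² and integrate term by term on (0, π), using: for integers n ≥ 1, ∫_0^π sin²(nx) dx = ∫_0^π cos²(nx) dx = π/2; for n ≠ n', ∫_0^π sin(nx)sin(n'x) dx = ∫_0^π cos(nx)cos(n'x) dx = 0; and by product-to-sum, ∫_0^π sin(nx)cos(n'x) dx = ½∫_0^π [sin((n+n')x) + sin((n−n')x)] dx, which is 0 when n+n' is even and 2n/(n²−n'²) when n+n' is odd (it need not vanish on (0, π)).
  u² squared terms: (-4)²·∫sin(x)² dx = 16·π/2 = 8*π;  (4)²·∫cos(3x)² dx = 16·π/2 = 8*π;  (1)²·∫sin(5x)² dx = 1·π/2 = π/2.
  u² cross terms: 2·(-4)·(4)·∫sin(x)·cos(3x) dx = -32·(0) = 0;  2·(-4)·(1)·∫sin(x)·sin(5x) dx = -8·(0) = 0;  2·(4)·(1)·∫cos(3x)·sin(5x) dx = 8·(0) = 0.
  So ∫_0^π u² dx = 8*π + 8*π + π/2 + 0 + 0 + 0 = 33*π/2.
  (u')² squared terms: (-12)²·∫sin(3x)² dx = 144·π/2 = 72*π;  (-4)²·∫cos(x)² dx = 16·π/2 = 8*π;  (5)²·∫cos(5x)² dx = 25·π/2 = 25*π/2.
  (u')² cross terms: 2·(-12)·(-4)·∫sin(3x)·cos(x) dx = 96·(0) = 0;  2·(-12)·(5)·∫sin(3x)·cos(5x) dx = -120·(0) = 0;  2·(-4)·(5)·∫cos(x)·cos(5x) dx = -40·(0) = 0.
  So ∫_0^π (u')² dx = 72*π + 8*π + 25*π/2 + 0 + 0 + 0 = 185*π/2.
||u||_{H^1}^2 = (33*π/2) + (185*π/2) = 109*π.


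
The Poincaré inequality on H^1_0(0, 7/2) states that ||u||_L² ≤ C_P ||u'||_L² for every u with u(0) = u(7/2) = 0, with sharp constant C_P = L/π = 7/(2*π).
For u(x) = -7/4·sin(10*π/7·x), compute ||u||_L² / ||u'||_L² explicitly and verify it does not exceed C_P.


||u||_L² / ||u'||_L² = 7/(10*π) < C_P = 7/(2*π).

u(x) = -7/4·sin(10*π/7·x), so u'(x) = -5*π*cos(10*π*x/7)/2.
Writing u(x) = A·sin(kπx/L) with A = -7/4 and k = 5, use ∫_0^L sin²(kπx/L) dx = L/2 and ∫_0^L cos²(kπx/L) dx = L/2.
u² = 49/16·sin²(10*π/7·x) and (u')² = 25*π^2/4·cos²(10*π/7·x), and each of sin², cos² integrates to L/2 = 7/4 over (0, 7/2).
∫_0^7/2 u² dx = 343/64, so ||u||_L² = 7*sqrt(7)/8.
∫_0^7/2 (u')² dx = 175*π^2/16, so ||u'||_L² = 5*sqrt(7)*π/4.
Ratio ||u||_L² / ||u'||_L² = 7/(10*π).
Sharp Poincaré constant on H^1_0(0, 7/2) is C_P = L/π = 7/(2*π), achieved by sin(2*π/7·x).
This is the k = 5 harmonic; the ratio L/(kπ) is strictly less than C_P = L/π, consistent with the sharp inequality ||u||_L² ≤ C_P ||u'||_L².


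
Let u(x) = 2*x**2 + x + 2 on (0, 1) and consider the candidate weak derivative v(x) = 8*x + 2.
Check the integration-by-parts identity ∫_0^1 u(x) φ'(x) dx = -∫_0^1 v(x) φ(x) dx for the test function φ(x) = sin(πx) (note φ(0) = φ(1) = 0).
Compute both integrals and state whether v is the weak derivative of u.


LHS = -6/π, RHS = -12/π. No, v is not the weak derivative of u.

u(x) = 2*x**2 + x + 2, classical derivative u'(x) = 4*x + 1.
φ(x) = sin(πx), so φ'(x) = π*cos(π*x).
Note φ(0) = φ(1) = 0, so the boundary term u·φ vanishes.
LHS = ∫_0^1 u(x) φ'(x) dx = ∫_0^1 (2*π*x^2*cos(π*x) + π*x*cos(π*x) + 2*π*cos(π*x)) dx. Term by term:
  ∫_0^1 2*π*cos(π*x) dx = 0;  ∫_0^1 π*x*cos(π*x) dx = -2/π;  ∫_0^1 2*π*x^2*cos(π*x) dx = -4/π.
Sum: 0 − 2/π − 4/π = -6/π.
So LHS = -6/π.
∫_0^1 v(x) φ(x) dx = ∫_0^1 (8*x*sin(π*x) + 2*sin(π*x)) dx. Term by term:
  ∫_0^1 2*sin(π*x) dx = 4/π;  ∫_0^1 8*x*sin(π*x) dx = 8/π.
Sum: 4/π + 8/π = 12/π.
So RHS = -∫_0^1 v(x) φ(x) dx = -12/π.
LHS − RHS = 6/π ≠ 0, so the identity fails.
(For a valid weak derivative the identity must hold for EVERY test function, in particular this one. The failure shows v is NOT the weak derivative of u.)
Correct weak derivative would be u'(x) = 4*x + 1.
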